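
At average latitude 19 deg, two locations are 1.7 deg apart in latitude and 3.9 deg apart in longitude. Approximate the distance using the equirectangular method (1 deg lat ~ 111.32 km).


dlat_km = 1.7 * 111.32 = 189.244
dlon_km = 3.9 * 111.32 * cos(19) ≈ 410.495
dist = sqrt(189.244^2 + 410.495^2) ≈ 452.0 km

452.0 km


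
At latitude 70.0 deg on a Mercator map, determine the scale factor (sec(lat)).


SF = 1 / cos(70.0) = 1 / 0.34202 = 2.924

2.924


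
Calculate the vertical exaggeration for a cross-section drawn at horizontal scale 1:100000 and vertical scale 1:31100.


VE = horizontal_scale / vertical_scale = 100000 / 31100 ≈ 3.2

3.2x


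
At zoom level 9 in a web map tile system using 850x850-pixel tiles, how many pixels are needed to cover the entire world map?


tiles per axis = 2^9 = 512
total tiles = 512^2 = 262144
pixels per axis = 512 * 850 = 435200
total pixels = 435200^2 = 189399040000

189399040000 pixels


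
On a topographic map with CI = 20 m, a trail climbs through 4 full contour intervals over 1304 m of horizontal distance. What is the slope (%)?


elevation change = 4 * 20 = 80 m
slope = 80 / 1304 * 100 = 6.1%

6.1%


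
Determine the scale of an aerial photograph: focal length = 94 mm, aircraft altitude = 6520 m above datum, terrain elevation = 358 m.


scale = f / (H - h) = 94 mm / 6162 m = 94 / 6162000 = 1:65553

1:65553


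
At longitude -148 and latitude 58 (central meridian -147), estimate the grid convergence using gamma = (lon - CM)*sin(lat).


gamma = (-148 - -147) * sin(58) = -1 * 0.848048 = -0.848 degrees

-0.848 degrees


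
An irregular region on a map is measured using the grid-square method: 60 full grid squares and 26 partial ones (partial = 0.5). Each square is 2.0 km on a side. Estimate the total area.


effective squares = 60 + 26 * 0.5 = 73.0
area = 73.0 * 4.0 = 292.0 km^2

292.0 km^2


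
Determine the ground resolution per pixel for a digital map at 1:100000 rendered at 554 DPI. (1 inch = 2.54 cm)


pixel_cm = 2.54 / 554 ≈ 0.004585 cm
ground = pixel_cm * 100000 / 100 = 2.54 * 100000 / (554 * 100) = 254000 / 55400 ≈ 4.58 m

4.58 m


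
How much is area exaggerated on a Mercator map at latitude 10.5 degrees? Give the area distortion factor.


area_distortion = 1/cos^2(10.5) = 1.034

1.034


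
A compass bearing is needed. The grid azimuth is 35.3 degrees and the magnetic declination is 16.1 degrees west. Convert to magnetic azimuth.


magnetic azimuth = grid azimuth - declination (east +ve)
mag_az = 35.3 - -16.1 = 51.4 degrees

51.4 degrees


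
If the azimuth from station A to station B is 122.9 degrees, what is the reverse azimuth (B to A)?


back azimuth = (122.9 + 180) mod 360 = 302.9 degrees

302.9 degrees


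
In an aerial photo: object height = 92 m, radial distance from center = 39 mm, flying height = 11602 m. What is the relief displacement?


d = h * r / H = 92 * 39 / 11602 = 0.31 mm

0.31 mm


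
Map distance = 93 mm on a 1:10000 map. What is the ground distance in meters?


ground = 93 mm * 10000 / 1000 = 930.0 m

930.0 m


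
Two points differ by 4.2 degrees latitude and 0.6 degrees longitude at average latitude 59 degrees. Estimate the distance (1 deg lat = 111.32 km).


dlat_km = 4.2 * 111.32 = 467.544
dlon_km = 0.6 * 111.32 * cos(59) ≈ 34.4
dist = sqrt(467.544^2 + 34.4^2) ≈ 468.8 km

468.8 km


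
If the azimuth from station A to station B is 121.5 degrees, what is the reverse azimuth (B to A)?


back azimuth = (121.5 + 180) mod 360 = 301.5 degrees

301.5 degrees


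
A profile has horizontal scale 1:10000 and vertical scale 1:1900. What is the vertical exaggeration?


VE = horizontal_scale / vertical_scale = 10000 / 1900 ≈ 5.3

5.3x


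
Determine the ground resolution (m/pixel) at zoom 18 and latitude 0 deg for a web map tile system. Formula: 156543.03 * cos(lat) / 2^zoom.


res = 156543.03 * cos(0) / 2^18 = 156543.03 * 1.0 / 262144 = 0.6 m/pixel

0.6 m/pixel


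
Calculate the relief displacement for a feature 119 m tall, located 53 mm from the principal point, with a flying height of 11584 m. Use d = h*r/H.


d = h * r / H = 119 * 53 / 11584 = 0.54 mm

0.54 mm


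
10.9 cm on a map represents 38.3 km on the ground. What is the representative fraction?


ground = 38.3 km = 3830000 cm; RF denominator = ground / map = 3830000 / 10.9 ≈ 351376; RF = 1:351376

1:351376


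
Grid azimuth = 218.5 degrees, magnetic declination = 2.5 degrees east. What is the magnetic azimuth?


magnetic azimuth = grid azimuth - declination (east +ve)
mag_az = 218.5 - 2.5 = 216.0 degrees

216.0 degrees


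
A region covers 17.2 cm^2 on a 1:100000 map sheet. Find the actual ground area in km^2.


ground_area = 17.2 * (100000/100)^2 = 17200000.0 m^2 = 17.2 km^2

17.2 km^2


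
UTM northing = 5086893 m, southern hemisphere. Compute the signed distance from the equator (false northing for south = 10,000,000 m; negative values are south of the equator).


For southern: actual = 5086893 - 10000000 = -4913107 m

-4913107 m


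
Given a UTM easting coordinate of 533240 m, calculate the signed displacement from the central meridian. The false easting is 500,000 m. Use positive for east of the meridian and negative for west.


displacement = 533240 - 500000 = 33240 m

33240 m


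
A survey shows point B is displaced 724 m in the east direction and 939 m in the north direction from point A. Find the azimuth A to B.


az = atan2(724, 939) = 37.6 deg
adjusted to 0-360: 37.6 degrees

37.6 degrees


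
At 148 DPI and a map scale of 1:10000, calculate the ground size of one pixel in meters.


pixel_cm = 2.54 / 148 ≈ 0.017162 cm
ground = pixel_cm * 10000 / 100 = 2.54 * 10000 / (148 * 100) = 25400 / 14800 ≈ 1.72 m

1.72 m


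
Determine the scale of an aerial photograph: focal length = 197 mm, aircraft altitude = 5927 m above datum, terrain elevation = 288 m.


scale = f / (H - h) = 197 mm / 5639 m = 197 / 5639000 = 1:28624

1:28624


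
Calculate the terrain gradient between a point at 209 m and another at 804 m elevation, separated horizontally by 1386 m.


gradient = (804 - 209) / 1386 = 595 / 1386 = 0.4293

0.4293


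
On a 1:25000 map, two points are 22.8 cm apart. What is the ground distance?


ground = 22.8 cm * 25000 / 100 = 5700.0 m = 5.7 km

5.7 km


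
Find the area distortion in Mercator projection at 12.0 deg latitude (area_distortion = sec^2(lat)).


area_distortion = 1/cos^2(12.0) = 1.045

1.045


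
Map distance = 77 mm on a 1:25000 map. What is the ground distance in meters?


ground = 77 mm * 25000 / 1000 = 1925.0 m

1925.0 m


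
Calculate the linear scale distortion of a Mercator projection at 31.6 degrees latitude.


SF = 1 / cos(31.6) = 1 / 0.851727 = 1.174

1.174


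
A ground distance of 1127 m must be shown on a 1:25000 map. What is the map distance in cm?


map_cm = 1127 * 100 / 25000 = 4.508 cm ≈ 4.51 cm

4.51 cm


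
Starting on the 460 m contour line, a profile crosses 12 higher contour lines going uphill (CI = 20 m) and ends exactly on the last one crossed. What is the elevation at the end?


elevation = 460 + 12 * 20 = 700 m

700 m


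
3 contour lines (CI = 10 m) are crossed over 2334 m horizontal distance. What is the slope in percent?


elevation change = 3 * 10 = 30 m
slope = 30 / 2334 * 100 = 1.3%

1.3%


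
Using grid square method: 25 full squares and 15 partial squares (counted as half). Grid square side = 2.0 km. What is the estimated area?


effective squares = 25 + 15 * 0.5 = 32.5
area = 32.5 * 4.0 = 130.0 km^2

130.0 km^2


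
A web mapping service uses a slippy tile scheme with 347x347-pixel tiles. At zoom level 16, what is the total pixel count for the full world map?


tiles per axis = 2^16 = 65536
total tiles = 65536^2 = 4294967296
pixels per axis = 65536 * 347 = 22740992
total pixels = 22740992^2 = 517152717144064

517152717144064 pixels


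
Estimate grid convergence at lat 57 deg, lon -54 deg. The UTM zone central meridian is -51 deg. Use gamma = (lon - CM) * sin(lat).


gamma = (-54 - -51) * sin(57) = -3 * 0.838671 = -2.516 degrees

-2.516 degrees


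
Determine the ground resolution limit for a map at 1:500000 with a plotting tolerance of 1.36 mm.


ground = 1.36 mm * 500000 / 1000 = 680.0 m

680.0 m


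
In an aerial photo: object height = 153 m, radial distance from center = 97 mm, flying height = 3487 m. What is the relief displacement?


d = h * r / H = 153 * 97 / 3487 = 4.26 mm

4.26 mm


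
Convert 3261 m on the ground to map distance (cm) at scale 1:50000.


map_cm = 3261 * 100 / 50000 = 6.522 cm ≈ 6.52 cm

6.52 cm


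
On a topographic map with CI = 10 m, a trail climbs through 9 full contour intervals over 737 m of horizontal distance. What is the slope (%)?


elevation change = 9 * 10 = 90 m
slope = 90 / 737 * 100 = 12.2%

12.2%


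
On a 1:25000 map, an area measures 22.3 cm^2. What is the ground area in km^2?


ground_area = 22.3 * (25000/100)^2 = 1393750.0 m^2 = 1.39375 km^2 ≈ 1.394 km^2

1.394 km^2


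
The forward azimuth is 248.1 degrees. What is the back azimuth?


back azimuth = (248.1 + 180) mod 360 = 68.1 degrees

68.1 degrees


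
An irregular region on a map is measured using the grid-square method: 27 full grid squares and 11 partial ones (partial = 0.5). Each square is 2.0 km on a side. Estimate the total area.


effective squares = 27 + 11 * 0.5 = 32.5
area = 32.5 * 4.0 = 130.0 km^2

130.0 km^2


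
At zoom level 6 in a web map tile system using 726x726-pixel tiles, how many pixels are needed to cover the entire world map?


tiles per axis = 2^6 = 64
total tiles = 64^2 = 4096
pixels per axis = 64 * 726 = 46464
total pixels = 46464^2 = 2158903296

2158903296 pixels


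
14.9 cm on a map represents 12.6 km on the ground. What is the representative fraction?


ground = 12.6 km = 1260000 cm; RF denominator = ground / map = 1260000 / 14.9 ≈ 84564; RF = 1:84564

1:84564


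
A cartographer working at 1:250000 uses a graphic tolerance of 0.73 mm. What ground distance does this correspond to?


ground = 0.73 mm * 250000 / 1000 = 182.5 m

182.5 m


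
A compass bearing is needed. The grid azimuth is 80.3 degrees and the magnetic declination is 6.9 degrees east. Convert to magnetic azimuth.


magnetic azimuth = grid azimuth - declination (east +ve)
mag_az = 80.3 - 6.9 = 73.4 degrees

73.4 degrees


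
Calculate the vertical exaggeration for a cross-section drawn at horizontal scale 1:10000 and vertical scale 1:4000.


VE = horizontal_scale / vertical_scale = 10000 / 4000 = 2.5

2.5x


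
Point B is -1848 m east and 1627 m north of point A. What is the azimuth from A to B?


az = atan2(-1848, 1627) = -48.6 deg
adjusted to 0-360: 311.4 degrees

311.4 degrees


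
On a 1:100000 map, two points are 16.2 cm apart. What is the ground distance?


ground = 16.2 cm * 100000 / 100 = 16200.0 m = 16.2 km

16.2 km


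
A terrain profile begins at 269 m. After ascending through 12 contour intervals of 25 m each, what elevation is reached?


elevation = 269 + 12 * 25 = 569 m

569 m


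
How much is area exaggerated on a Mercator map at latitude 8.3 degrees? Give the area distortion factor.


area_distortion = 1/cos^2(8.3) = 1.021

1.021


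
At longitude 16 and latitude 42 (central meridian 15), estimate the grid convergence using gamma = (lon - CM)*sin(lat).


gamma = (16 - 15) * sin(42) = 1 * 0.669131 = 0.669 degrees

0.669 degrees


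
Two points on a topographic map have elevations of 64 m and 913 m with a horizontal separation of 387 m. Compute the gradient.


gradient = (913 - 64) / 387 = 849 / 387 = 2.1938

2.1938


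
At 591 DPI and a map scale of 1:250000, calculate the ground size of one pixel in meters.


pixel_cm = 2.54 / 591 ≈ 0.004298 cm
ground = pixel_cm * 250000 / 100 = 2.54 * 250000 / (591 * 100) = 635000 / 59100 ≈ 10.74 m

10.74 m


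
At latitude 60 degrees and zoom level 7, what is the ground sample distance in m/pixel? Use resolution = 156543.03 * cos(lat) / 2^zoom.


res = 156543.03 * cos(60) / 2^7 = 156543.03 * 0.5 / 128 = 611.5 m/pixel

611.5 m/pixel


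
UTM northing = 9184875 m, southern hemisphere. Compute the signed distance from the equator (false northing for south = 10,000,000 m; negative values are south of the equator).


For southern: actual = 9184875 - 10000000 = -815125 m

-815125 m


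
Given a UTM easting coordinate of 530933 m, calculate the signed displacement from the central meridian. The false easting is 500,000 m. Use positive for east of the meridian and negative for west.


displacement = 530933 - 500000 = 30933 m

30933 m


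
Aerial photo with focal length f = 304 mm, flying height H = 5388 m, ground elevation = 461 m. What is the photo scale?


scale = f / (H - h) = 304 mm / 4927 m = 304 / 4927000 = 1:16207

1:16207


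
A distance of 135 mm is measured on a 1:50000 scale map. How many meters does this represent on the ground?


ground = 135 mm * 50000 / 1000 = 6750.0 m

6750.0 m


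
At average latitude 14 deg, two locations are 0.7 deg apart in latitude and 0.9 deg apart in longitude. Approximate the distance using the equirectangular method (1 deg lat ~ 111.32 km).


dlat_km = 0.7 * 111.32 = 77.924
dlon_km = 0.9 * 111.32 * cos(14) ≈ 97.212
dist = sqrt(77.924^2 + 97.212^2) ≈ 124.6 km

124.6 km


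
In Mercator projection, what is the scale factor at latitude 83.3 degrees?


SF = 1 / cos(83.3) = 1 / 0.116671 = 8.571

8.571


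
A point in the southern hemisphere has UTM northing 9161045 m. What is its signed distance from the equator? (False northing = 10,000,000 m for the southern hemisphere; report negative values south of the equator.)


For southern: actual = 9161045 - 10000000 = -838955 m

-838955 m


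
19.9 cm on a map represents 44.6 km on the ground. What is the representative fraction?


ground = 44.6 km = 4460000 cm; RF denominator = ground / map = 4460000 / 19.9 ≈ 224121; RF = 1:224121

1:224121


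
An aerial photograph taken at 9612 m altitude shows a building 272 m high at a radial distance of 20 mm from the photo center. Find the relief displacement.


d = h * r / H = 272 * 20 / 9612 = 0.57 mm

0.57 mm


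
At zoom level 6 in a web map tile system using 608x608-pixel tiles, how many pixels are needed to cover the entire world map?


tiles per axis = 2^6 = 64
total tiles = 64^2 = 4096
pixels per axis = 64 * 608 = 38912
total pixels = 38912^2 = 1514143744

1514143744 pixels


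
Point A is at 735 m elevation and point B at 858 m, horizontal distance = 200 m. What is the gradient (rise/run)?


gradient = (858 - 735) / 200 = 123 / 200 = 0.615

0.615


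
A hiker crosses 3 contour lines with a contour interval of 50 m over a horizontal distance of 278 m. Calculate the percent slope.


elevation change = 3 * 50 = 150 m
slope = 150 / 278 * 100 = 54.0%

54.0%


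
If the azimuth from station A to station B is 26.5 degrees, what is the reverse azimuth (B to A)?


back azimuth = (26.5 + 180) mod 360 = 206.5 degrees

206.5 degrees


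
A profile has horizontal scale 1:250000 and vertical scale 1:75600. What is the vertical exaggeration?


VE = horizontal_scale / vertical_scale = 250000 / 75600 ≈ 3.3

3.3x


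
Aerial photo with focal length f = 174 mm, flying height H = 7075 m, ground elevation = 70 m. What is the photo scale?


scale = f / (H - h) = 174 mm / 7005 m = 174 / 7005000 = 1:40259

1:40259


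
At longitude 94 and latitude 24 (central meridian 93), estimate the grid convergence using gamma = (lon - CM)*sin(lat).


gamma = (94 - 93) * sin(24) = 1 * 0.406737 = 0.407 degrees

0.407 degrees


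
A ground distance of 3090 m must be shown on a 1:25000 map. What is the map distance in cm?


map_cm = 3090 * 100 / 25000 = 12.36 cm

12.36 cm


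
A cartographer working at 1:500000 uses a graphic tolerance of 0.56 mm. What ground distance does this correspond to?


ground = 0.56 mm * 500000 / 1000 = 280.0 m

280.0 m


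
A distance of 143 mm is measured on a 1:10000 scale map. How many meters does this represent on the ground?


ground = 143 mm * 10000 / 1000 = 1430.0 m

1430.0 m


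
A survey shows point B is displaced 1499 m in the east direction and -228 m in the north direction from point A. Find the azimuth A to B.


az = atan2(1499, -228) = 98.6 deg
adjusted to 0-360: 98.6 degrees

98.6 degrees


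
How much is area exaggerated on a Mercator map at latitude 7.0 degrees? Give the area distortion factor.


area_distortion = 1/cos^2(7.0) = 1.015

1.015


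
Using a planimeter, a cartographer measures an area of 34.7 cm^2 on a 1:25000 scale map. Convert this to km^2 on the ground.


ground_area = 34.7 * (25000/100)^2 = 2168750.0 m^2 = 2.16875 km^2 ≈ 2.169 km^2

2.169 km^2


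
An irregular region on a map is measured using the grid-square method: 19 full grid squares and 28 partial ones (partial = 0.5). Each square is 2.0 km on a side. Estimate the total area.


effective squares = 19 + 28 * 0.5 = 33.0
area = 33.0 * 4.0 = 132.0 km^2

132.0 km^2


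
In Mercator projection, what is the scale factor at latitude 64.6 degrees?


SF = 1 / cos(64.6) = 1 / 0.428935 = 2.331

2.331


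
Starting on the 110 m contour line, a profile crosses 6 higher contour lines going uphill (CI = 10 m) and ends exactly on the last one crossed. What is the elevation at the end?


elevation = 110 + 6 * 10 = 170 m

170 m


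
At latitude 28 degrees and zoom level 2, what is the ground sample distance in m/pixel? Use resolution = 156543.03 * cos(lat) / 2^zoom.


res = 156543.03 * cos(28) / 2^2 = 156543.03 * 0.88294759 / 4 = 34554.82 m/pixel

34554.82 m/pixel


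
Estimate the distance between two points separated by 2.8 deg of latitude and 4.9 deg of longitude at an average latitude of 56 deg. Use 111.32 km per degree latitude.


dlat_km = 2.8 * 111.32 = 311.696
dlon_km = 4.9 * 111.32 * cos(56) ≈ 305.022
dist = sqrt(311.696^2 + 305.022^2) ≈ 436.1 km

436.1 km


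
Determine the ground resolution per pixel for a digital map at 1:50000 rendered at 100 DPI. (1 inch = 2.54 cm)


pixel_cm = 2.54 / 100 = 0.0254 cm
ground = pixel_cm * 50000 / 100 = 2.54 * 50000 / (100 * 100) = 127000 / 10000 = 12.7 m

12.7 m


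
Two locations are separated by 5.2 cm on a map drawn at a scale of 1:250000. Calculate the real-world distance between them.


ground = 5.2 cm * 250000 / 100 = 13000.0 m = 13.0 km

13.0 km


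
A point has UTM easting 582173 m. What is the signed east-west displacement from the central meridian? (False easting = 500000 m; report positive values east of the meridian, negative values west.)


displacement = 582173 - 500000 = 82173 m

82173 m


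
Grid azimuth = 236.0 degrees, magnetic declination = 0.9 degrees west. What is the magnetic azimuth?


magnetic azimuth = grid azimuth - declination (east +ve)
mag_az = 236.0 - -0.9 = 236.9 degrees

236.9 degrees


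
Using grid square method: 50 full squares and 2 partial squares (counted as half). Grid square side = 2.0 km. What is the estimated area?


effective squares = 50 + 2 * 0.5 = 51.0
area = 51.0 * 4.0 = 204.0 km^2

204.0 km^2


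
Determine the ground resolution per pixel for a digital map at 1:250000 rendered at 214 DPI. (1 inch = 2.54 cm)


pixel_cm = 2.54 / 214 ≈ 0.011869 cm
ground = pixel_cm * 250000 / 100 = 2.54 * 250000 / (214 * 100) = 635000 / 21400 ≈ 29.67 m

29.67 m


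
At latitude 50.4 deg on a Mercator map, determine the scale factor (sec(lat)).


SF = 1 / cos(50.4) = 1 / 0.637424 = 1.569

1.569


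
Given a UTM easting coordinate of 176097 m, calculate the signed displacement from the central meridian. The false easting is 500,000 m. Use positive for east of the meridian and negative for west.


displacement = 176097 - 500000 = -323903 m

-323903 m


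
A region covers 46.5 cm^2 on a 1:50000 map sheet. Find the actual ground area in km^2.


ground_area = 46.5 * (50000/100)^2 = 11625000.0 m^2 = 11.625 km^2

11.625 km^2


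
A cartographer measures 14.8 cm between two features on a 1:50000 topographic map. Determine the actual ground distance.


ground = 14.8 cm * 50000 / 100 = 7400.0 m = 7.4 km

7.4 km


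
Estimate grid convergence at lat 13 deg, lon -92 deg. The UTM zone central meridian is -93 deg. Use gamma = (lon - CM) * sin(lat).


gamma = (-92 - -93) * sin(13) = 1 * 0.224951 = 0.225 degrees

0.225 degrees


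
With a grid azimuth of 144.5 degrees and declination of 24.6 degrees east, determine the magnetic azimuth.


magnetic azimuth = grid azimuth - declination (east +ve)
mag_az = 144.5 - 24.6 = 119.9 degrees

119.9 degrees


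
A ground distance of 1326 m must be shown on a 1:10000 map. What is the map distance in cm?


map_cm = 1326 * 100 / 10000 = 13.26 cm

13.26 cm


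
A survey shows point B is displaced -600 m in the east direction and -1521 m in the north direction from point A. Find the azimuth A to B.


az = atan2(-600, -1521) = -158.5 deg
adjusted to 0-360: 201.5 degrees

201.5 degrees


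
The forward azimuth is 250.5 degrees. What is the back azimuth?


back azimuth = (250.5 + 180) mod 360 = 70.5 degrees

70.5 degrees


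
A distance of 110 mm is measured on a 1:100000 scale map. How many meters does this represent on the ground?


ground = 110 mm * 100000 / 1000 = 11000.0 m

11000.0 m


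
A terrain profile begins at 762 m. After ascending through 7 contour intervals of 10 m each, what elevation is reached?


elevation = 762 + 7 * 10 = 832 m

832 m


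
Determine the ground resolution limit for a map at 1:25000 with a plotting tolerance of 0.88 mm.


ground = 0.88 mm * 25000 / 1000 = 22.0 m

22.0 m


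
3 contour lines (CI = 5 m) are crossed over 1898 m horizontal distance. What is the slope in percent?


elevation change = 3 * 5 = 15 m
slope = 15 / 1898 * 100 = 0.8%

0.8%


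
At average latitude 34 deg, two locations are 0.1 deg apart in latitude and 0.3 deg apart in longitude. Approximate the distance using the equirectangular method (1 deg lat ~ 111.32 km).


dlat_km = 0.1 * 111.32 = 11.132
dlon_km = 0.3 * 111.32 * cos(34) ≈ 27.687
dist = sqrt(11.132^2 + 27.687^2) ≈ 29.8 km

29.8 km


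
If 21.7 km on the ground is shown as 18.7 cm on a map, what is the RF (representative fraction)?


ground = 21.7 km = 2170000 cm; RF denominator = ground / map = 2170000 / 18.7 ≈ 116043; RF = 1:116043

1:116043


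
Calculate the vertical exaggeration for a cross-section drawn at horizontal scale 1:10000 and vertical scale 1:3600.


VE = horizontal_scale / vertical_scale = 10000 / 3600 ≈ 2.8

2.8x


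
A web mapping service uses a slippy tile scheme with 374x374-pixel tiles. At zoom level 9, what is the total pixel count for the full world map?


tiles per axis = 2^9 = 512
total tiles = 512^2 = 262144
pixels per axis = 512 * 374 = 191488
total pixels = 191488^2 = 36667654144

36667654144 pixels


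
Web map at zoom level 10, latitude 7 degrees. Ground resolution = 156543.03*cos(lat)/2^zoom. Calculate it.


res = 156543.03 * cos(7) / 2^10 = 156543.03 * 0.99254615 / 1024 = 151.73 m/pixel

151.73 m/pixel


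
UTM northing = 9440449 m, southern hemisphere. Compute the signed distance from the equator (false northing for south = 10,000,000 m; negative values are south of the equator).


For southern: actual = 9440449 - 10000000 = -559551 m

-559551 m


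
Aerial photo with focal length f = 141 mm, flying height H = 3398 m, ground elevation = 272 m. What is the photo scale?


scale = f / (H - h) = 141 mm / 3126 m = 141 / 3126000 = 1:22170

1:22170


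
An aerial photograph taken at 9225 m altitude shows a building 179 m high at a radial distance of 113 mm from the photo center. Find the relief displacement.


d = h * r / H = 179 * 113 / 9225 = 2.19 mm

2.19 mm


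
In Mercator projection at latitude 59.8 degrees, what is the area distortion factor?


area_distortion = 1/cos^2(59.8) = 3.952

3.952


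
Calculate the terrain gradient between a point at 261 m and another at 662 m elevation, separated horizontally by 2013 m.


gradient = (662 - 261) / 2013 = 401 / 2013 = 0.1992

0.1992


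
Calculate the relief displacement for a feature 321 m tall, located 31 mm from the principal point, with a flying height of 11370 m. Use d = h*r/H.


d = h * r / H = 321 * 31 / 11370 = 0.88 mm

0.88 mm


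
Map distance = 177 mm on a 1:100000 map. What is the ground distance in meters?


ground = 177 mm * 100000 / 1000 = 17700.0 m

17700.0 m


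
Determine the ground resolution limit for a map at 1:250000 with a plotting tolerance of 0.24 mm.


ground = 0.24 mm * 250000 / 1000 = 60.0 m

60.0 m


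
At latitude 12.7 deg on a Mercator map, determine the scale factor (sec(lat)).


SF = 1 / cos(12.7) = 1 / 0.975535 = 1.025

1.025


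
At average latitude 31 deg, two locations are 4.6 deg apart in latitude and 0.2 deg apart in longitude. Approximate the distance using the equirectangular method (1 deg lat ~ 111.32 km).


dlat_km = 4.6 * 111.32 = 512.072
dlon_km = 0.2 * 111.32 * cos(31) ≈ 19.084
dist = sqrt(512.072^2 + 19.084^2) ≈ 512.4 km

512.4 km


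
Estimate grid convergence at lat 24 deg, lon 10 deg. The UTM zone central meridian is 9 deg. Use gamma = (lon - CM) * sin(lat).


gamma = (10 - 9) * sin(24) = 1 * 0.406737 = 0.407 degrees

0.407 degrees


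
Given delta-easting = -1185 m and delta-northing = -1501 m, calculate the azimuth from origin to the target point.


az = atan2(-1185, -1501) = -141.7 deg
adjusted to 0-360: 218.3 degrees

218.3 degrees


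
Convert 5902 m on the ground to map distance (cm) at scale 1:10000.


map_cm = 5902 * 100 / 10000 = 59.02 cm

59.02 cm


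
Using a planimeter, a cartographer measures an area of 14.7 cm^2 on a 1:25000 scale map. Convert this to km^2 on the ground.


ground_area = 14.7 * (25000/100)^2 = 918750.0 m^2 = 0.91875 km^2 ≈ 0.919 km^2

0.919 km^2


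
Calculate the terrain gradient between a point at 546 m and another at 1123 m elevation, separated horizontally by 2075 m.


gradient = (1123 - 546) / 2075 = 577 / 2075 = 0.2781

0.2781


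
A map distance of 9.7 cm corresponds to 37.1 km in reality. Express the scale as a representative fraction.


ground = 37.1 km = 3710000 cm; RF denominator = ground / map = 3710000 / 9.7 ≈ 382474; RF = 1:382474

1:382474


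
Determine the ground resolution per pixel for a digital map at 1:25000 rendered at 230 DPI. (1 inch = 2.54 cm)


pixel_cm = 2.54 / 230 ≈ 0.011043 cm
ground = pixel_cm * 25000 / 100 = 2.54 * 25000 / (230 * 100) = 63500 / 23000 ≈ 2.76 m

2.76 m


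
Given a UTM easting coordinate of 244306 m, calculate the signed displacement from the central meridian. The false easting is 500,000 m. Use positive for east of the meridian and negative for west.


displacement = 244306 - 500000 = -255694 m

-255694 m


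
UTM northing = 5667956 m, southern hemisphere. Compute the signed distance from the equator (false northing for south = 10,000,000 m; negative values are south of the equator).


For southern: actual = 5667956 - 10000000 = -4332044 m

-4332044 m


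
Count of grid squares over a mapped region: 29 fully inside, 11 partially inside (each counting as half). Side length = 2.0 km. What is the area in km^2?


effective squares = 29 + 11 * 0.5 = 34.5
area = 34.5 * 4.0 = 138.0 km^2

138.0 km^2


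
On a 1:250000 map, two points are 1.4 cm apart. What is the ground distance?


ground = 1.4 cm * 250000 / 100 = 3500.0 m = 3.5 km

3.5 km


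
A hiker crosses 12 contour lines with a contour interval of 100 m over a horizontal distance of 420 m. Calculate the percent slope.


elevation change = 12 * 100 = 1200 m
slope = 1200 / 420 * 100 = 285.7%

285.7%


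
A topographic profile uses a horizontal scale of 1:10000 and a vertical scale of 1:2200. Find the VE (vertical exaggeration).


VE = horizontal_scale / vertical_scale = 10000 / 2200 ≈ 4.5

4.5x


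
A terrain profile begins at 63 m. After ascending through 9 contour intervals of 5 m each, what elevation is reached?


elevation = 63 + 9 * 5 = 108 m

108 m


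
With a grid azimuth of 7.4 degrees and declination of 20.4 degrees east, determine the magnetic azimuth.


magnetic azimuth = grid azimuth - declination (east +ve)
mag_az = 7.4 - 20.4 = 347.0 degrees

347.0 degrees


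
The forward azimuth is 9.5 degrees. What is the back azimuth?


back azimuth = (9.5 + 180) mod 360 = 189.5 degrees

189.5 degrees


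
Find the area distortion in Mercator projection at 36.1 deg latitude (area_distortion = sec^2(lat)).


area_distortion = 1/cos^2(36.1) = 1.532

1.532


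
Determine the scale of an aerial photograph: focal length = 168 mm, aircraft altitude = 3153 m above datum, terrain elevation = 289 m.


scale = f / (H - h) = 168 mm / 2864 m = 168 / 2864000 = 1:17048

1:17048


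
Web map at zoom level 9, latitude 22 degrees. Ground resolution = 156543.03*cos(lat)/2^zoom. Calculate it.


res = 156543.03 * cos(22) / 2^9 = 156543.03 * 0.92718385 / 512 = 283.48 m/pixel

283.48 m/pixel


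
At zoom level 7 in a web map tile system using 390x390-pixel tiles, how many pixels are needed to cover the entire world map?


tiles per axis = 2^7 = 128
total tiles = 128^2 = 16384
pixels per axis = 128 * 390 = 49920
total pixels = 49920^2 = 2492006400

2492006400 pixels


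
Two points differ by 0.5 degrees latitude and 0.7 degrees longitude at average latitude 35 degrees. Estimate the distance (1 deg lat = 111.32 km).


dlat_km = 0.5 * 111.32 = 55.66
dlon_km = 0.7 * 111.32 * cos(35) ≈ 63.832
dist = sqrt(55.66^2 + 63.832^2) ≈ 84.7 km

84.7 km


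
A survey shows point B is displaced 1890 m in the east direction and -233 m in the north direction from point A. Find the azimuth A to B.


az = atan2(1890, -233) = 97.0 deg
adjusted to 0-360: 97.0 degrees

97.0 degrees


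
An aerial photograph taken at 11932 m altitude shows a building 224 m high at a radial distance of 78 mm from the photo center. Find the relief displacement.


d = h * r / H = 224 * 78 / 11932 = 1.46 mm

1.46 mm


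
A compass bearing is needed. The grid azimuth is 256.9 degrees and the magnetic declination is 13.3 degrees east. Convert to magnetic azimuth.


magnetic azimuth = grid azimuth - declination (east +ve)
mag_az = 256.9 - 13.3 = 243.6 degrees

243.6 degrees


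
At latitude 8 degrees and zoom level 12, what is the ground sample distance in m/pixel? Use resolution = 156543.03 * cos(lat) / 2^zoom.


res = 156543.03 * cos(8) / 2^12 = 156543.03 * 0.99026807 / 4096 = 37.85 m/pixel

37.85 m/pixel


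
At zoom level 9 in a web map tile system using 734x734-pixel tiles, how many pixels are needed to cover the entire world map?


tiles per axis = 2^9 = 512
total tiles = 512^2 = 262144
pixels per axis = 512 * 734 = 375808
total pixels = 375808^2 = 141231652864

141231652864 pixels


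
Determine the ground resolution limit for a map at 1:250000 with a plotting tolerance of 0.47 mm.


ground = 0.47 mm * 250000 / 1000 = 117.5 m

117.5 m


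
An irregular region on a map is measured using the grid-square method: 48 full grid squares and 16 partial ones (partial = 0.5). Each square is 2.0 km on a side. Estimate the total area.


effective squares = 48 + 16 * 0.5 = 56.0
area = 56.0 * 4.0 = 224.0 km^2

224.0 km^2


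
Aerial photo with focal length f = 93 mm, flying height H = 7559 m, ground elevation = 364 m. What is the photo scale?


scale = f / (H - h) = 93 mm / 7195 m = 93 / 7195000 = 1:77366

1:77366


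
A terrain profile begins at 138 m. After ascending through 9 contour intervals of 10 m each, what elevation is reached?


elevation = 138 + 9 * 10 = 228 m

228 m


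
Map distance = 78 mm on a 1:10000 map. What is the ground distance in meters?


ground = 78 mm * 10000 / 1000 = 780.0 m

780.0 m


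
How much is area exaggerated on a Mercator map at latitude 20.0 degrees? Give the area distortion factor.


area_distortion = 1/cos^2(20.0) = 1.132

1.132


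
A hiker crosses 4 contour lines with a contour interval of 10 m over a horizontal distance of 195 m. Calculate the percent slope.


elevation change = 4 * 10 = 40 m
slope = 40 / 195 * 100 = 20.5%

20.5%


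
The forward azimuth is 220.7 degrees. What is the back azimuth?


back azimuth = (220.7 + 180) mod 360 = 40.7 degrees

40.7 degrees


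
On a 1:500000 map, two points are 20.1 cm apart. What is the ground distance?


ground = 20.1 cm * 500000 / 100 = 100500.0 m = 100.5 km

100.5 km


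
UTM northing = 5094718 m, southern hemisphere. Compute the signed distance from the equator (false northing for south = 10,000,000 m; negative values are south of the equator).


For southern: actual = 5094718 - 10000000 = -4905282 m

-4905282 m


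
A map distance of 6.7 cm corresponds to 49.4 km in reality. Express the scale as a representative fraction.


ground = 49.4 km = 4940000 cm; RF denominator = ground / map = 4940000 / 6.7 ≈ 737313; RF = 1:737313

1:737313


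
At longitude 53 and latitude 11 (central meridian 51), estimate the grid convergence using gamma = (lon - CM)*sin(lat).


gamma = (53 - 51) * sin(11) = 2 * 0.190809 = 0.382 degrees

0.382 degrees


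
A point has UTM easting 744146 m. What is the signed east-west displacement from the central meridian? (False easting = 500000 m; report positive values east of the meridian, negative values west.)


displacement = 744146 - 500000 = 244146 m

244146 m


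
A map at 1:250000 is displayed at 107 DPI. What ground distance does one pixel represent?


pixel_cm = 2.54 / 107 ≈ 0.023738 cm
ground = pixel_cm * 250000 / 100 = 2.54 * 250000 / (107 * 100) = 635000 / 10700 ≈ 59.35 m

59.35 m


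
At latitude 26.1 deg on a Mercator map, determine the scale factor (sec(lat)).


SF = 1 / cos(26.1) = 1 / 0.898028 = 1.114

1.114


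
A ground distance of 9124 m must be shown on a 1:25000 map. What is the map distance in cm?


map_cm = 9124 * 100 / 25000 = 36.496 cm ≈ 36.5 cm

36.5 cm


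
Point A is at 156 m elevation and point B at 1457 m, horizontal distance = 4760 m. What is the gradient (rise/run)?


gradient = (1457 - 156) / 4760 = 1301 / 4760 = 0.2733

0.2733


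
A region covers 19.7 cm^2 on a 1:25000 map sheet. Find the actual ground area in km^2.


ground_area = 19.7 * (25000/100)^2 = 1231250.0 m^2 = 1.23125 km^2 ≈ 1.231 km^2

1.231 km^2


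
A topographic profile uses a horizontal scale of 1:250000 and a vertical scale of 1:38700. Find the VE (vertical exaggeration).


VE = horizontal_scale / vertical_scale = 250000 / 38700 ≈ 6.5

6.5x


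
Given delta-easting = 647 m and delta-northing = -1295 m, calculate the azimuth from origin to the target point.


az = atan2(647, -1295) = 153.5 deg
adjusted to 0-360: 153.5 degrees

153.5 degrees


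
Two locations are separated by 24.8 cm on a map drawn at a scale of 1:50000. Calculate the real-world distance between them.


ground = 24.8 cm * 50000 / 100 = 12400.0 m = 12.4 km

12.4 km


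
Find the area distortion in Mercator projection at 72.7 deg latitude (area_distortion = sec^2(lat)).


area_distortion = 1/cos^2(72.7) = 11.308

11.308


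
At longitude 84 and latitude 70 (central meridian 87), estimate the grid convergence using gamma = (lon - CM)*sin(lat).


gamma = (84 - 87) * sin(70) = -3 * 0.939693 = -2.819 degrees

-2.819 degrees


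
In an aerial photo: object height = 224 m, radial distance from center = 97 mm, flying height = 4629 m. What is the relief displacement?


d = h * r / H = 224 * 97 / 4629 = 4.69 mm

4.69 mm


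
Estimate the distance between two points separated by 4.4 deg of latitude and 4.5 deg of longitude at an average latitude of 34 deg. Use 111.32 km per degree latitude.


dlat_km = 4.4 * 111.32 = 489.808
dlon_km = 4.5 * 111.32 * cos(34) ≈ 415.298
dist = sqrt(489.808^2 + 415.298^2) ≈ 642.2 km

642.2 km


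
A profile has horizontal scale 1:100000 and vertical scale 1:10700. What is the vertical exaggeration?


VE = horizontal_scale / vertical_scale = 100000 / 10700 ≈ 9.3

9.3x


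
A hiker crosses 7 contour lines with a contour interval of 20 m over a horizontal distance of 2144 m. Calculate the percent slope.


elevation change = 7 * 20 = 140 m
slope = 140 / 2144 * 100 = 6.5%

6.5%


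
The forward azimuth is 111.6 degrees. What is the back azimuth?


back azimuth = (111.6 + 180) mod 360 = 291.6 degrees

291.6 degrees


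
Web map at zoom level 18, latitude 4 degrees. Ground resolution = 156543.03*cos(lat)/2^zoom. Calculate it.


res = 156543.03 * cos(4) / 2^18 = 156543.03 * 0.99756405 / 262144 = 0.6 m/pixel

0.6 m/pixel


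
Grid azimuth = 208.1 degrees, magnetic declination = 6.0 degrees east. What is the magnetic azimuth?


magnetic azimuth = grid azimuth - declination (east +ve)
mag_az = 208.1 - 6.0 = 202.1 degrees

202.1 degrees


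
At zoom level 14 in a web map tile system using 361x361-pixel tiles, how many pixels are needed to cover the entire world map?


tiles per axis = 2^14 = 16384
total tiles = 16384^2 = 268435456
pixels per axis = 16384 * 361 = 5914624
total pixels = 5914624^2 = 34982777061376

34982777061376 pixels


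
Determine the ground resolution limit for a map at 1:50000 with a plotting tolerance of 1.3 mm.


ground = 1.3 mm * 50000 / 1000 = 65.0 m

65.0 m


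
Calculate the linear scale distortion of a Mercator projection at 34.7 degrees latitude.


SF = 1 / cos(34.7) = 1 / 0.822144 = 1.216

1.216


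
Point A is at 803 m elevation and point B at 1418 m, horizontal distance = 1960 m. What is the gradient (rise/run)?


gradient = (1418 - 803) / 1960 = 615 / 1960 = 0.3138

0.3138


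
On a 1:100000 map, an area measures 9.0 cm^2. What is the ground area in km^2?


ground_area = 9.0 * (100000/100)^2 = 9000000.0 m^2 = 9.0 km^2

9.0 km^2


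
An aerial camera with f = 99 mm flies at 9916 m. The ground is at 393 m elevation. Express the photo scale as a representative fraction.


scale = f / (H - h) = 99 mm / 9523 m = 99 / 9523000 = 1:96192

1:96192


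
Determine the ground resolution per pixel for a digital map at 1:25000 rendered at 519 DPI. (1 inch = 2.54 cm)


pixel_cm = 2.54 / 519 ≈ 0.004894 cm
ground = pixel_cm * 25000 / 100 = 2.54 * 25000 / (519 * 100) = 63500 / 51900 ≈ 1.22 m

1.22 m


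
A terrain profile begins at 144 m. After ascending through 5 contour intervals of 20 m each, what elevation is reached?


elevation = 144 + 5 * 20 = 244 m

244 m


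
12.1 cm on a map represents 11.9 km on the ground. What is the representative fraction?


ground = 11.9 km = 1190000 cm; RF denominator = ground / map = 1190000 / 12.1 ≈ 98347; RF = 1:98347

1:98347


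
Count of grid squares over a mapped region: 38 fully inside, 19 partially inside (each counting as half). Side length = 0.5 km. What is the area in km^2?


effective squares = 38 + 19 * 0.5 = 47.5
area = 47.5 * 0.25 = 11.875 km^2

11.875 km^2


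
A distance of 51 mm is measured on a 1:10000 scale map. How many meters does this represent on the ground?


ground = 51 mm * 10000 / 1000 = 510.0 m

510.0 m


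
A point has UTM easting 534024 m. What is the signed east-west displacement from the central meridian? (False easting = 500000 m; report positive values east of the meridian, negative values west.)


displacement = 534024 - 500000 = 34024 m

34024 m
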